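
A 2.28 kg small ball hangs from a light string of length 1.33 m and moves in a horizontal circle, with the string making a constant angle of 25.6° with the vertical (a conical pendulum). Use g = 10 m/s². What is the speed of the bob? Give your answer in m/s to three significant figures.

1.66 m/s

The radius of the circle is r = L sinθ = 1.33 × sin 25.6° = 0.5747 m.
Horizontally T sinθ = mv²/r and vertically T cosθ = mg, so tanθ = v²/(rg).
v = √(r g tanθ) = √(0.5747 × 10.0 × 0.4791) = √2.753 = 1.659 m/s.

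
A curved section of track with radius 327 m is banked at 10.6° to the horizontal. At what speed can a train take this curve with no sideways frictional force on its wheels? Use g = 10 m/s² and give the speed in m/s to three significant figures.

On a frictionless banked curve, N sinθ = mv²/r and N cosθ = mg, so tanθ = v²/(rg).
v = √(r g tanθ) = √(327 × 10.0 × tan 10.6°) = √(327 × 10.0 × 0.1871) = √612.0 = 24.74 m/s.

24.7 m/s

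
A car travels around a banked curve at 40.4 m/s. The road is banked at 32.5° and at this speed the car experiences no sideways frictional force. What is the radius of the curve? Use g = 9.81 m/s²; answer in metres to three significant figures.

Frictionless banking: tanθ = v²/(rg), so r = v²/(g tanθ).
r = (40.4)²/(9.81 × tan 32.5°) = 1632/(9.81 × 0.6371) = 1632/6.250 = 261.2 m.

261 m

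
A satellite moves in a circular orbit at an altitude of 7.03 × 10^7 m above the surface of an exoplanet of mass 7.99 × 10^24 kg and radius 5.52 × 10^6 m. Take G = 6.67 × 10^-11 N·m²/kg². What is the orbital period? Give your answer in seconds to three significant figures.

180000 s

r = R + h = 5.52 × 10^6 + 7.03 × 10^7 = 7.582 × 10^7 m. Gravity provides the centripetal force: G M m / r² = m v² / r ⇒ v = √(GM/r) = 2651 m/s.
T = 2πr/v = 2π × 7.582 × 10^7 / 2651 = 179700 s.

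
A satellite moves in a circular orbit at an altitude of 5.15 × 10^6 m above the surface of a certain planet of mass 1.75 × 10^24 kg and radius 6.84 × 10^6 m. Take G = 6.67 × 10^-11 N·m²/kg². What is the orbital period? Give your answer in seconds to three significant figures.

24100 s

r = R + h = 6.84 × 10^6 + 5.15 × 10^6 = 1.199 × 10^7 m. Gravity provides the centripetal force: G M m / r² = m v² / r ⇒ v = √(GM/r) = 3120 m/s.
T = 2πr/v = 2π × 1.199 × 10^7 / 3120 = 24140 s.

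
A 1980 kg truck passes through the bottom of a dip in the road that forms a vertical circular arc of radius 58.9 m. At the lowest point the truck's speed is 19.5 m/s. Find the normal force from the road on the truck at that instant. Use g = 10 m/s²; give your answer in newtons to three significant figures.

At the lowest point, N points up (toward the centre) and the weight mg points down (away from the centre), so the net inward force is N − mg = mv²/r.
N = m(v²/r + g) = 1980 × ((19.5)²/58.9 + 10.0) = 1980 × (6.456 + 10.0) = 1980 × 16.46 = 32580 N.

32600 N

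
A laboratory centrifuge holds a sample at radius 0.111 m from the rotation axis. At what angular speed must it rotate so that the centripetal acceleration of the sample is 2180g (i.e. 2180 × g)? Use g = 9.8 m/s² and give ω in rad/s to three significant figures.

439 rad/s

Centripetal acceleration a_c = ω²r. Setting ω²r = 2180g:
ω = √(2180g / r) = √(2180 × 9.8 / 0.111) = √192500 = 438.7 rad/s.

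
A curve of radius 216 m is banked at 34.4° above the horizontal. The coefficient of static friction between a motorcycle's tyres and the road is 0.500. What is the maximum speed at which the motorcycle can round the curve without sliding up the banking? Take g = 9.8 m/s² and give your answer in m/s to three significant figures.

61.8 m/s

At the maximum speed, friction acts down the slope at its limiting value f = μN. Radially (horizontal, toward centre): N sinθ + μN cosθ = mv²/r. Vertically: N cosθ − μN sinθ = mg.
Dividing: v² = r g (sinθ + μcosθ)/(cosθ − μsinθ).
sinθ + μcosθ = 0.5650 + 0.500×0.8251 = 0.9775; cosθ − μsinθ = 0.8251 − 0.500×0.5650 = 0.5426.
v² = 216 × 9.8 × 0.9775/0.5426 = 3813 m²/s², so v = 61.75 m/s.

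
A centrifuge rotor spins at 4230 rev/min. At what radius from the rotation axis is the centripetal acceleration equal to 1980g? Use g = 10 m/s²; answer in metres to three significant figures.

ω = 4230 rev/min × 2π/60 = 443.0 rad/s.
a_c = ω²r = 1980g ⇒ r = 1980 × 10.0 / (443.0)² = 19800/196200 = 0.1009 m.

0.101 m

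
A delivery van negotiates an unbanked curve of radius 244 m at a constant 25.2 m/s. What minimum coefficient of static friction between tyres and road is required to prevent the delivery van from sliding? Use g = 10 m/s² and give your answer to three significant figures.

0.260

Friction provides the centripetal force: μ_s m g = m v²/r, so μ_s = v²/(g r) = (25.20)²/(10.0 × 244) = 635.0/2440 = 0.2603.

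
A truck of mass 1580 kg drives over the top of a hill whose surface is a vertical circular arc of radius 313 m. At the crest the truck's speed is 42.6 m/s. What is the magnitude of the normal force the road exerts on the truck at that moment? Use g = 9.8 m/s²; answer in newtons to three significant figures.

At the crest the centripetal acceleration points downward (toward the centre of the arc), so mg − N = mv²/r.
N = m(g − v²/r) = 1580 × (9.8 − (42.6)²/313) = 1580 × (9.8 − 5.798) = 1580 × 4.002 = 6323 N.

6320 N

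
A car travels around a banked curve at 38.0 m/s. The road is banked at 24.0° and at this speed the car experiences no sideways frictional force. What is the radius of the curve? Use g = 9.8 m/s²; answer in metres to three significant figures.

331 m

Frictionless banking: tanθ = v²/(rg), so r = v²/(g tanθ).
r = (38.0)²/(9.8 × tan 24.0°) = 1444/(9.8 × 0.4452) = 1444/4.363 = 330.9 m.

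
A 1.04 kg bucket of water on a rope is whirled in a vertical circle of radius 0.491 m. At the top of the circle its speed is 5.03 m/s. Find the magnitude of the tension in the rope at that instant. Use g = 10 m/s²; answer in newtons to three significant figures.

43.2 N

At the top, both T and the weight mg point inward (toward the centre), so T + mg = mv²/r.
T = m(v²/r − g) = 1.04 × ((5.03)²/0.491 − 10.0) = 1.04 × (51.53 − 10.0) = 1.04 × 41.53 = 43.19 N.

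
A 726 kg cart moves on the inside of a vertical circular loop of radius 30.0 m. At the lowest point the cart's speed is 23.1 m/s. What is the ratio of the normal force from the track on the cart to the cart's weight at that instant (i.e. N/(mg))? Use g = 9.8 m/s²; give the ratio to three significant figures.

At the bottom, N − mg = mv²/r, so N = m(v²/r + g) and N/(mg) = v²/(rg) + 1 = (23.1)²/(30.0 × 9.8) + 1 = 1.815 + 1 = 2.815.

2.82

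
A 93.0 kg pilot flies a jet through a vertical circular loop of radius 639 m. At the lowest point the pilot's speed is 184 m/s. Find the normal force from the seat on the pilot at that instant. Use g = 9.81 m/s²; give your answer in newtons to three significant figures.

5840 N

At the lowest point, N points up (toward the centre) and the weight mg points down (away from the centre), so the net inward force is N − mg = mv²/r.
N = m(v²/r + g) = 93.0 × ((184)²/639 + 9.81) = 93.0 × (52.98 + 9.81) = 93.0 × 62.79 = 5840 N.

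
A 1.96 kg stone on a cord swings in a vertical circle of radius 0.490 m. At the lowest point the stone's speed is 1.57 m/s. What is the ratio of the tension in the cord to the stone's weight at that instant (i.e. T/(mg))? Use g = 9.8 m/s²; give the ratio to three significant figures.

1.51

At the bottom, T − mg = mv²/r, so T = m(v²/r + g) and T/(mg) = v²/(rg) + 1 = (1.57)²/(0.490 × 9.8) + 1 = 0.5133 + 1 = 1.513.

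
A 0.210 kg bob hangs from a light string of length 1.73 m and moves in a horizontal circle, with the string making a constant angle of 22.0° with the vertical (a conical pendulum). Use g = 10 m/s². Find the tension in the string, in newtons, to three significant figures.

Vertically the bob has no acceleration, so T cosθ = mg.
T = mg/cosθ = 0.210 × 10.0 / cos 22.0° = 2.100/0.9272 = 2.265 N.

2.26 N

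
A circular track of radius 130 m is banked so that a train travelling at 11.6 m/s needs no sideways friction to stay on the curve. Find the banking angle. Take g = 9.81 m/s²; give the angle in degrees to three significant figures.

6.02°

For a frictionless banked turn: horizontally N sinθ = mv²/r and vertically N cosθ = mg.
Dividing: tanθ = v²/(r g) = (11.6)²/(130 × 9.81) = 134.6/1275 = 0.1055.
θ = arctan(0.1055) = 6.023°.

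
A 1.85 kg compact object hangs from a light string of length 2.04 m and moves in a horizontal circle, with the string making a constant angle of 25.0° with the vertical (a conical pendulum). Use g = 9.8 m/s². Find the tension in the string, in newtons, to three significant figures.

Vertically the bob has no acceleration, so T cosθ = mg.
T = mg/cosθ = 1.85 × 9.8 / cos 25.0° = 18.13/0.9063 = 20.00 N.

20.0 N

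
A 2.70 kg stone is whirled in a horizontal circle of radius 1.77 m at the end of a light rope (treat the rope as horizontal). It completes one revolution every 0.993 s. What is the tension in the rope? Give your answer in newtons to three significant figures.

191 N

v = 2πr/T = 2π × 1.77/0.993 = 11.20 m/s.
The tension is the only horizontal force, so it supplies the full centripetal force: T = m v²/r = 2.70 × (11.20)²/1.77 = 2.70 × 125.4/1.77 = 191.3 N.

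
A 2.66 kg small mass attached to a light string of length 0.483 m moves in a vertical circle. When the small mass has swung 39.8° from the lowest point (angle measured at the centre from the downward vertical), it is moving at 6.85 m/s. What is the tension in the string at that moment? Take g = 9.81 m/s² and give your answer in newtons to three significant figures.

278 N

Take the radial direction toward the centre of the circle as positive. The component of the weight along the string toward the centre is −mg cos φ (φ measured from the bottom), so Newton's second law along the string gives T − mg cos φ = m v²/r.
cos 39.8° = 0.7683, so T = m(v²/r + g cos φ) = 2.66 × ((6.85)²/0.483 + 9.81 × 0.7683) = 2.66 × (97.15 + (7.537)) = 2.66 × 104.7 = 278.5 N.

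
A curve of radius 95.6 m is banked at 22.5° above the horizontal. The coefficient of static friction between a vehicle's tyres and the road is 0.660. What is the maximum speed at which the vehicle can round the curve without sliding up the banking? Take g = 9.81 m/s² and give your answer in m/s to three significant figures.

37.2 m/s

At the maximum speed, friction acts down the slope at its limiting value f = μN. Radially (horizontal, toward centre): N sinθ + μN cosθ = mv²/r. Vertically: N cosθ − μN sinθ = mg.
Dividing: v² = r g (sinθ + μcosθ)/(cosθ − μsinθ).
sinθ + μcosθ = 0.3827 + 0.660×0.9239 = 0.9924; cosθ − μsinθ = 0.9239 − 0.660×0.3827 = 0.6713.
v² = 95.6 × 9.81 × 0.9924/0.6713 = 1386 m²/s², so v = 37.24 m/s.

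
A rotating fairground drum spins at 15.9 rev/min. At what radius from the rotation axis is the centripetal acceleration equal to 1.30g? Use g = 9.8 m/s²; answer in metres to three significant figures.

ω = 15.9 rev/min × 2π/60 = 1.665 rad/s.
a_c = ω²r = 1.30g ⇒ r = 1.30 × 9.8 / (1.665)² = 12.74/2.772 = 4.595 m.

4.60 m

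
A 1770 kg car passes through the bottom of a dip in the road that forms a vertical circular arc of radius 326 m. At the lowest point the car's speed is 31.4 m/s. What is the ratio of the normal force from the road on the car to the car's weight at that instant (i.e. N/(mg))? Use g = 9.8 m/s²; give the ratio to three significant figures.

At the bottom, N − mg = mv²/r, so N = m(v²/r + g) and N/(mg) = v²/(rg) + 1 = (31.4)²/(326 × 9.8) + 1 = 0.3086 + 1 = 1.309.

1.31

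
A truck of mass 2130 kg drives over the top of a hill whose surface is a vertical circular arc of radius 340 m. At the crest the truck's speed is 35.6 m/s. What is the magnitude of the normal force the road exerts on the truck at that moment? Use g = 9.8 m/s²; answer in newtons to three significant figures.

12900 N

At the crest the centripetal acceleration points downward (toward the centre of the arc), so mg − N = mv²/r.
N = m(g − v²/r) = 2130 × (9.8 − (35.6)²/340) = 2130 × (9.8 − 3.728) = 2130 × 6.072 = 12930 N.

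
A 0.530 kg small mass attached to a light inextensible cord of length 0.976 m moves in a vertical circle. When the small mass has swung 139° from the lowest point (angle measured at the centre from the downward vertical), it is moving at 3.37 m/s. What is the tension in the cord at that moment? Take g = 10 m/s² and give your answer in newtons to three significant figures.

2.17 N

Take the radial direction toward the centre of the circle as positive. The component of the weight along the string toward the centre is −mg cos φ (φ measured from the bottom), so Newton's second law along the string gives T − mg cos φ = m v²/r.
cos 139° = -0.7547, so T = m(v²/r + g cos φ) = 0.530 × ((3.37)²/0.976 + 10.0 × -0.7547) = 0.530 × (11.64 + (-7.547)) = 0.530 × 4.089 = 2.167 N.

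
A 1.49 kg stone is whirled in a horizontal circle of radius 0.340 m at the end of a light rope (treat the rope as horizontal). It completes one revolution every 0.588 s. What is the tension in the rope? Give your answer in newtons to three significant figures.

57.8 N

v = 2πr/T = 2π × 0.340/0.588 = 3.633 m/s.
The tension is the only horizontal force, so it supplies the full centripetal force: T = m v²/r = 1.49 × (3.633)²/0.340 = 1.49 × 13.20/0.340 = 57.85 N.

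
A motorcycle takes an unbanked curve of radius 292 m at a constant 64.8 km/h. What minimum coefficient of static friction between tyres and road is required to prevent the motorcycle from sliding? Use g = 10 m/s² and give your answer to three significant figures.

v = 64.8/3.6 = 18.00 m/s.
Friction provides the centripetal force: μ_s m g = m v²/r, so μ_s = v²/(g r) = (18.00)²/(10.0 × 292) = 324.0/2920 = 0.1110.

0.111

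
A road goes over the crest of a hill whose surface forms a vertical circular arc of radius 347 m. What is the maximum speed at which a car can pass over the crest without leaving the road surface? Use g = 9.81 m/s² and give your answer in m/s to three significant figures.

58.3 m/s

At the crest the centre of the circle is below the car, so the net downward (centripetal) force is mg − N = mv²/r.
The car leaves the road when N → 0, giving v_max = √(g r) = √(9.81 × 347) = 58.34 m/s.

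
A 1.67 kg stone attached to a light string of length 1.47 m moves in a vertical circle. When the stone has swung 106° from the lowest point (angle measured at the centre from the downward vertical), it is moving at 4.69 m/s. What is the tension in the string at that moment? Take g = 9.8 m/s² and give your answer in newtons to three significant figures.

Take the radial direction toward the centre of the circle as positive. The component of the weight along the string toward the centre is −mg cos φ (φ measured from the bottom), so Newton's second law along the string gives T − mg cos φ = m v²/r.
cos 106° = -0.2756, so T = m(v²/r + g cos φ) = 1.67 × ((4.69)²/1.47 + 9.8 × -0.2756) = 1.67 × (14.96 + (-2.701)) = 1.67 × 12.26 = 20.48 N.

20.5 N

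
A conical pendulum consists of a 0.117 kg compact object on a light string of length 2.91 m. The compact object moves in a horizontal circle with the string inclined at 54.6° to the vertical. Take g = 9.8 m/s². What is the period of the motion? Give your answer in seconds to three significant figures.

r = L sinθ = 2.372 m. From T sinθ = mω²r and T cosθ = mg: tanθ = ω²r/g, so ω² = g tanθ / r = g/(L cosθ).
ω = √(g/(L cosθ)) = √(9.8/(2.91 × 0.5793)) = √5.814 = 2.411 rad/s.
Period = 2π/ω = 2.606 s.

2.61 s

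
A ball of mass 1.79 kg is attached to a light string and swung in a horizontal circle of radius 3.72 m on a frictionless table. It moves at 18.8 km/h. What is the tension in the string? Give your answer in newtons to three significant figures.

v = 18.8 km/h = 18.8/3.6 = 5.222 m/s.
The tension is the only horizontal force, so it supplies the full centripetal force: T = m v²/r = 1.79 × (5.222)²/3.72 = 1.79 × 27.27/3.72 = 13.12 N.

13.1 N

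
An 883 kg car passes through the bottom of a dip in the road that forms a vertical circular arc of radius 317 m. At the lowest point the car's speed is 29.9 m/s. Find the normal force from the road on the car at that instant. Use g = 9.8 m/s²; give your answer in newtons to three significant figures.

At the lowest point, N points up (toward the centre) and the weight mg points down (away from the centre), so the net inward force is N − mg = mv²/r.
N = m(v²/r + g) = 883 × ((29.9)²/317 + 9.8) = 883 × (2.820 + 9.8) = 883 × 12.62 = 11140 N.

11100 N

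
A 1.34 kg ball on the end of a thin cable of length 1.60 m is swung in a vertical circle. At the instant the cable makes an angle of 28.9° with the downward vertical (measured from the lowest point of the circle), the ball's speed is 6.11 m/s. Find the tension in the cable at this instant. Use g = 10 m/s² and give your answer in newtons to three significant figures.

Take the radial direction toward the centre of the circle as positive. The component of the weight along the string toward the centre is −mg cos φ (φ measured from the bottom), so Newton's second law along the string gives T − mg cos φ = m v²/r.
cos 28.9° = 0.8755, so T = m(v²/r + g cos φ) = 1.34 × ((6.11)²/1.60 + 10.0 × 0.8755) = 1.34 × (23.33 + (8.755)) = 1.34 × 32.09 = 43.00 N.

43.0 N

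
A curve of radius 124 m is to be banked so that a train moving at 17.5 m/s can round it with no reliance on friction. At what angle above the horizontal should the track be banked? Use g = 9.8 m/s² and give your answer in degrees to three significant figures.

14.1°

For a frictionless banked turn: horizontally N sinθ = mv²/r and vertically N cosθ = mg.
Dividing: tanθ = v²/(r g) = (17.5)²/(124 × 9.8) = 306.2/1215 = 0.2520.
θ = arctan(0.2520) = 14.14°.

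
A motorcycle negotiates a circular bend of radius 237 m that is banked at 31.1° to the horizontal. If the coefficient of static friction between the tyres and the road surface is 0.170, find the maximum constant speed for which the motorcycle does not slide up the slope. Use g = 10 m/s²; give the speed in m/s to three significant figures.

At the maximum speed, friction acts down the slope at its limiting value f = μN. Radially (horizontal, toward centre): N sinθ + μN cosθ = mv²/r. Vertically: N cosθ − μN sinθ = mg.
Dividing: v² = r g (sinθ + μcosθ)/(cosθ − μsinθ).
sinθ + μcosθ = 0.5165 + 0.170×0.8563 = 0.6621; cosθ − μsinθ = 0.8563 − 0.170×0.5165 = 0.7685.
v² = 237 × 10.0 × 0.6621/0.7685 = 2042 m²/s², so v = 45.19 m/s.

45.2 m/s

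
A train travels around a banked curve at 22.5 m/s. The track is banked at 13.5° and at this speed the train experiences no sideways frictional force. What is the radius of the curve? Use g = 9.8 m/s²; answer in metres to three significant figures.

Frictionless banking: tanθ = v²/(rg), so r = v²/(g tanθ).
r = (22.5)²/(9.8 × tan 13.5°) = 506.2/(9.8 × 0.2401) = 506.2/2.353 = 215.2 m.

215 m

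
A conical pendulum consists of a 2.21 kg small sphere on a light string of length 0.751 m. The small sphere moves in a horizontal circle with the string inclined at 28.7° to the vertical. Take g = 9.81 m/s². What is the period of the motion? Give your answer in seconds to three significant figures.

1.63 s

r = L sinθ = 0.3606 m. From T sinθ = mω²r and T cosθ = mg: tanθ = ω²r/g, so ω² = g tanθ / r = g/(L cosθ).
ω = √(g/(L cosθ)) = √(9.81/(0.751 × 0.8771)) = √14.89 = 3.859 rad/s.
Period = 2π/ω = 1.628 s.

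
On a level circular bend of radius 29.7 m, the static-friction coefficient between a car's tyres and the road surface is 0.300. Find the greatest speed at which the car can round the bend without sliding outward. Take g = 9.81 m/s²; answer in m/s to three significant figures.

9.35 m/s

On a flat curve, static friction is the only horizontal force, so it must supply the full centripetal force: μ_s m g = m v²/r.
Mass cancels: v_max = √(μ_s g r) = √(0.300 × 9.81 × 29.7) = √87.41 = 9.349 m/s.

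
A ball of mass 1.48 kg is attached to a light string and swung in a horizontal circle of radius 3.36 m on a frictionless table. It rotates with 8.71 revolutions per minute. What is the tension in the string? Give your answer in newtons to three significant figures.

4.14 N

ω = 8.71 rev/min × 2π/60 = 0.9121 rad/s, so v = ωr = 0.9121 × 3.36 = 3.065 m/s.
The tension is the only horizontal force, so it supplies the full centripetal force: T = m v²/r = 1.48 × (3.065)²/3.36 = 1.48 × 9.392/3.36 = 4.137 N.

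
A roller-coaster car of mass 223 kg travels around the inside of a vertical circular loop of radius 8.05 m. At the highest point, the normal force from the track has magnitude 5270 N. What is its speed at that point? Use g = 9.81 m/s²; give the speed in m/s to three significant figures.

16.4 m/s

At the top, N + mg = mv²/r, so v = √(r(N/m + g)) = √(8.05 × (5270/223 + 9.81)) = √(8.05 × 33.44) = √269.2 = 16.41 m/s.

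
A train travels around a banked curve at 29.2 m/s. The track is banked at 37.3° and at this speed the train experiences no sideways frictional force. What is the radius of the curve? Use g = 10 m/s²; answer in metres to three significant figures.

112 m

Frictionless banking: tanθ = v²/(rg), so r = v²/(g tanθ).
r = (29.2)²/(10.0 × tan 37.3°) = 852.6/(10.0 × 0.7618) = 852.6/7.618 = 111.9 m.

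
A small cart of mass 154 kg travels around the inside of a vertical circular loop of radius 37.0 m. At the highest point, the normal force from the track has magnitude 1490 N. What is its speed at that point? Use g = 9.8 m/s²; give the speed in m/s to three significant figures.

At the top, N + mg = mv²/r, so v = √(r(N/m + g)) = √(37.0 × (1490/154 + 9.8)) = √(37.0 × 19.48) = √720.6 = 26.84 m/s.

26.8 m/s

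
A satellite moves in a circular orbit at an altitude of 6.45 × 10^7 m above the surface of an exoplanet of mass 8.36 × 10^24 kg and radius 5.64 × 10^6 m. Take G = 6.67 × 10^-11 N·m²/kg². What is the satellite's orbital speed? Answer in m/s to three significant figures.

2820 m/s

Orbital radius r = R + h = 5.64 × 10^6 + 6.45 × 10^7 = 7.014 × 10^7 m.
Gravity supplies the centripetal force: G M m / r² = m v² / r, so v = √(GM/r).
v = √(6.67 × 10^-11 × 8.36 × 10^24 / 7.014 × 10^7) = √(7.950 × 10^6) = 2820 m/s.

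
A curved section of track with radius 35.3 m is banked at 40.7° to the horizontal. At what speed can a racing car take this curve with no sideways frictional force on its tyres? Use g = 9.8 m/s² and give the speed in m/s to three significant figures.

On a frictionless banked curve, N sinθ = mv²/r and N cosθ = mg, so tanθ = v²/(rg).
v = √(r g tanθ) = √(35.3 × 9.8 × tan 40.7°) = √(35.3 × 9.8 × 0.8601) = √297.6 = 17.25 m/s.

17.2 m/s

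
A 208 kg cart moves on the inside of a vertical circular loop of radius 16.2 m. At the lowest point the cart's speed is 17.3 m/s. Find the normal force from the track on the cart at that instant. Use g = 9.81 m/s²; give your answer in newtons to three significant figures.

5880 N

At the lowest point, N points up (toward the centre) and the weight mg points down (away from the centre), so the net inward force is N − mg = mv²/r.
N = m(v²/r + g) = 208 × ((17.3)²/16.2 + 9.81) = 208 × (18.47 + 9.81) = 208 × 28.28 = 5883 N.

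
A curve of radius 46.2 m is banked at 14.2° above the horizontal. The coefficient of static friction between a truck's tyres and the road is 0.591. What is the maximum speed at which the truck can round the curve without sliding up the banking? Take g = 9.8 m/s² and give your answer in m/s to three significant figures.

21.2 m/s

At the maximum speed, friction acts down the slope at its limiting value f = μN. Radially (horizontal, toward centre): N sinθ + μN cosθ = mv²/r. Vertically: N cosθ − μN sinθ = mg.
Dividing: v² = r g (sinθ + μcosθ)/(cosθ − μsinθ).
sinθ + μcosθ = 0.2453 + 0.591×0.9694 = 0.8182; cosθ − μsinθ = 0.9694 − 0.591×0.2453 = 0.8245.
v² = 46.2 × 9.8 × 0.8182/0.8245 = 449.3 m²/s², so v = 21.20 m/s.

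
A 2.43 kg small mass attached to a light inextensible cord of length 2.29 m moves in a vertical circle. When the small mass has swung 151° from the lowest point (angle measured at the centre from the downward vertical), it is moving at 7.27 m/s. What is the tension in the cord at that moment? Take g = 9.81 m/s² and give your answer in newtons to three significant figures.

Take the radial direction toward the centre of the circle as positive. The component of the weight along the string toward the centre is −mg cos φ (φ measured from the bottom), so Newton's second law along the string gives T − mg cos φ = m v²/r.
cos 151° = -0.8746, so T = m(v²/r + g cos φ) = 2.43 × ((7.27)²/2.29 + 9.81 × -0.8746) = 2.43 × (23.08 + (-8.580)) = 2.43 × 14.50 = 35.23 N.

35.2 N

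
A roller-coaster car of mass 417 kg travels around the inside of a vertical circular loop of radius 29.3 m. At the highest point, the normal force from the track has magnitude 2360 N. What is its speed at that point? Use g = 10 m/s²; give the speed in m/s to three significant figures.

21.4 m/s

At the top, N + mg = mv²/r, so v = √(r(N/m + g)) = √(29.3 × (2360/417 + 10.0)) = √(29.3 × 15.66) = √458.8 = 21.42 m/s.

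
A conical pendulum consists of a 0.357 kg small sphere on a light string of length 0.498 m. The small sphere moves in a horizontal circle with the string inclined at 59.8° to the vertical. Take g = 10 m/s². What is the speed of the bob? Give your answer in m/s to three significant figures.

2.72 m/s

The radius of the circle is r = L sinθ = 0.498 × sin 59.8° = 0.4304 m.
Horizontally T sinθ = mv²/r and vertically T cosθ = mg, so tanθ = v²/(rg).
v = √(r g tanθ) = √(0.4304 × 10.0 × 1.718) = √7.395 = 2.719 m/s.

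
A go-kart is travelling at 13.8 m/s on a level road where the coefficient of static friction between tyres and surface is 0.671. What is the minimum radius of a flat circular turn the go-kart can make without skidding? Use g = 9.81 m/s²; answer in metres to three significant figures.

28.9 m

At the limit, μ_s m g = m v²/r, so r_min = v²/(μ_s g) = (13.8)²/(0.671 × 9.81) = 190.4/6.583 = 28.93 m.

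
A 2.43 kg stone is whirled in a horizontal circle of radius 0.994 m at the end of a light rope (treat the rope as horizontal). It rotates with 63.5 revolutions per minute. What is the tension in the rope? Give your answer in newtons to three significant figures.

107 N

ω = 63.5 rev/min × 2π/60 = 6.650 rad/s, so v = ωr = 6.650 × 0.994 = 6.610 m/s.
The tension is the only horizontal force, so it supplies the full centripetal force: T = m v²/r = 2.43 × (6.610)²/0.994 = 2.43 × 43.69/0.994 = 106.8 N.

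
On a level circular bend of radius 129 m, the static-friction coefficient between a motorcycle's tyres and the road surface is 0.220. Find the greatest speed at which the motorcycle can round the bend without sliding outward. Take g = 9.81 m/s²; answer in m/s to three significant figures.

16.7 m/s

Friction provides the centripetal force on a flat curve. At maximum speed it is at its limiting value: μ_s m g = m v²/r.
Mass cancels: v_max = √(μ_s g r) = √(0.220 × 9.81 × 129) = √278.4 = 16.69 m/s.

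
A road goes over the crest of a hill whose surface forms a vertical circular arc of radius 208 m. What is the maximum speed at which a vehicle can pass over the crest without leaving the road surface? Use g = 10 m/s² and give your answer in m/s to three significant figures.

At the crest the centre of the circle is below the vehicle, so the net downward (centripetal) force is mg − N = mv²/r.
The vehicle leaves the road when N → 0, giving v_max = √(g r) = √(10.0 × 208) = 45.61 m/s.

45.6 m/s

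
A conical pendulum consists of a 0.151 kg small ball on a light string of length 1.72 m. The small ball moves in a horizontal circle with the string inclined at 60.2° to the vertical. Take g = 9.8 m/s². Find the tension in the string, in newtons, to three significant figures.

2.98 N

Vertically the bob has no acceleration, so T cosθ = mg.
T = mg/cosθ = 0.151 × 9.8 / cos 60.2° = 1.480/0.4970 = 2.978 N.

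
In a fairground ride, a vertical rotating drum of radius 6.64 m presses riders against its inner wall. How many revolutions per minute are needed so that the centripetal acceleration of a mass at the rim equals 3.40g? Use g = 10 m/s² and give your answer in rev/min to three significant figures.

21.6 rev/min

Require ω²r = 3.40g, so ω = √(3.40 × 10.0/6.64) = 2.263 rad/s.
In rev/min: ω × 60/(2π) = 2.263 × 60/(2π) = 21.61 rev/min.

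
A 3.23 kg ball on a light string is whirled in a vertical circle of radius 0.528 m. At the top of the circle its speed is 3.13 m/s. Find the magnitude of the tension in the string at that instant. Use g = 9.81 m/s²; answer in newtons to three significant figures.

28.2 N

At the top, both T and the weight mg point inward (toward the centre), so T + mg = mv²/r.
T = m(v²/r − g) = 3.23 × ((3.13)²/0.528 − 9.81) = 3.23 × (18.55 − 9.81) = 3.23 × 8.745 = 28.25 N.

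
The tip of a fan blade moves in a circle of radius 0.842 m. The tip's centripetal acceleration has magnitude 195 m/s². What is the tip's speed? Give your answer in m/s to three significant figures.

a_c = v²/r ⇒ v = √(a_c · r) = √(195 × 0.842) = √164.2 = 12.81 m/s.

12.8 m/s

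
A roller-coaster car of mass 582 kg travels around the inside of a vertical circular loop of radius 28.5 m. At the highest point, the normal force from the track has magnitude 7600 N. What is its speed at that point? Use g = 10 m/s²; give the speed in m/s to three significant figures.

25.6 m/s

At the top, N + mg = mv²/r, so v = √(r(N/m + g)) = √(28.5 × (7600/582 + 10.0)) = √(28.5 × 23.06) = √657.2 = 25.64 m/s.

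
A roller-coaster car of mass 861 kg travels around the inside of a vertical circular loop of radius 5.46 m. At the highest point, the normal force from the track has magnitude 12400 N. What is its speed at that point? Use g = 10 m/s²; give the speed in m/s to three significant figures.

At the top, N + mg = mv²/r, so v = √(r(N/m + g)) = √(5.46 × (12400/861 + 10.0)) = √(5.46 × 24.40) = √133.2 = 11.54 m/s.

11.5 m/s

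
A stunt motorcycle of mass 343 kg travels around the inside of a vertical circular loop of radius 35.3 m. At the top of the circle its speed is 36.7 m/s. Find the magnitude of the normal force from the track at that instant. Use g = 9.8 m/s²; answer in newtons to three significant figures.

9730 N

At the top, both N and the weight mg point inward (toward the centre), so N + mg = mv²/r.
N = m(v²/r − g) = 343 × ((36.7)²/35.3 − 9.8) = 343 × (38.16 − 9.8) = 343 × 28.36 = 9726 N.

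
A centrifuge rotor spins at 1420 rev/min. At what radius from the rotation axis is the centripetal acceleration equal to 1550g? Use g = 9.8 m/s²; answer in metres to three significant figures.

ω = 1420 rev/min × 2π/60 = 148.7 rad/s.
a_c = ω²r = 1550g ⇒ r = 1550 × 9.8 / (148.7)² = 15190/22110 = 0.6869 m.

0.687 m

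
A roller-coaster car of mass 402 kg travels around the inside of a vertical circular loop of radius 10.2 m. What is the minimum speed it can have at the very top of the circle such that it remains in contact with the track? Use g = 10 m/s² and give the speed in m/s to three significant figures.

10.1 m/s

At the top, both weight mg and N point toward the centre: N + mg = mv²/r.
At minimum speed N → 0, so mg = mv_min²/r ⇒ v_min = √(g r) = √(10.0 × 10.2) = 10.10 m/s.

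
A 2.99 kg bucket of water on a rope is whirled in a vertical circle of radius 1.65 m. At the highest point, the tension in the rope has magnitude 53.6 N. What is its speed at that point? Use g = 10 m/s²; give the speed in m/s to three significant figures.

6.79 m/s

At the top, T + mg = mv²/r, so v = √(r(T/m + g)) = √(1.65 × (53.6/2.99 + 10.0)) = √(1.65 × 27.93) = √46.08 = 6.788 m/s.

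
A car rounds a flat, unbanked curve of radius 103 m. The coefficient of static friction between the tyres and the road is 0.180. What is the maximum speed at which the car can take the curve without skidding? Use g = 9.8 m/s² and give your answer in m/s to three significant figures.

On a flat curve, static friction is the only horizontal force, so it must supply the full centripetal force: μ_s m g = m v²/r.
Mass cancels: v_max = √(μ_s g r) = √(0.180 × 9.8 × 103) = √181.7 = 13.48 m/s.

13.5 m/s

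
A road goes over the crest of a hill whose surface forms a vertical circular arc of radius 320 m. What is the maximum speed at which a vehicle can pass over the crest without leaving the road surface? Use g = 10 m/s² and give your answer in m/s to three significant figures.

56.6 m/s

At the crest the centre of the circle is below the vehicle, so the net downward (centripetal) force is mg − N = mv²/r.
The vehicle leaves the road when N → 0, giving v_max = √(g r) = √(10.0 × 320) = 56.57 m/s.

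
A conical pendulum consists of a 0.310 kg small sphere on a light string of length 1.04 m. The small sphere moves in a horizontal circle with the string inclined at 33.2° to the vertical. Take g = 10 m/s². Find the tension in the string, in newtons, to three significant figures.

Vertically the bob has no acceleration, so T cosθ = mg.
T = mg/cosθ = 0.310 × 10.0 / cos 33.2° = 3.100/0.8368 = 3.705 N.

3.70 N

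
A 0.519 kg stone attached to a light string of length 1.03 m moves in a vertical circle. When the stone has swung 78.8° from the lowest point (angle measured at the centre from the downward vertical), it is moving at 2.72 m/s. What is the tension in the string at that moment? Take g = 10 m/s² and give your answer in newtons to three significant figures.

4.74 N

Take the radial direction toward the centre of the circle as positive. The component of the weight along the string toward the centre is −mg cos φ (φ measured from the bottom), so Newton's second law along the string gives T − mg cos φ = m v²/r.
cos 78.8° = 0.1942, so T = m(v²/r + g cos φ) = 0.519 × ((2.72)²/1.03 + 10.0 × 0.1942) = 0.519 × (7.183 + (1.942)) = 0.519 × 9.125 = 4.736 N.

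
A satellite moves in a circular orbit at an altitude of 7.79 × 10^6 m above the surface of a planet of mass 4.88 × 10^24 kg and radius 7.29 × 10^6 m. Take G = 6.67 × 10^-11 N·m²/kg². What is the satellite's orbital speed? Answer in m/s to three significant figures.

Orbital radius r = R + h = 7.29 × 10^6 + 7.79 × 10^6 = 1.508 × 10^7 m.
Gravity supplies the centripetal force: G M m / r² = m v² / r, so v = √(GM/r).
v = √(6.67 × 10^-11 × 4.88 × 10^24 / 1.508 × 10^7) = √(2.158 × 10^7) = 4646 m/s.

4650 m/s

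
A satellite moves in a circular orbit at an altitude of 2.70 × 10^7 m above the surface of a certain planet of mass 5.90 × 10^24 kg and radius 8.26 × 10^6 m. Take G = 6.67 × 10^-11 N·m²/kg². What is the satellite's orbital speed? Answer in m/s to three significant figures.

Orbital radius r = R + h = 8.26 × 10^6 + 2.70 × 10^7 = 3.526 × 10^7 m.
Gravity supplies the centripetal force: G M m / r² = m v² / r, so v = √(GM/r).
v = √(6.67 × 10^-11 × 5.90 × 10^24 / 3.526 × 10^7) = √(1.116 × 10^7) = 3341 m/s.

3340 m/s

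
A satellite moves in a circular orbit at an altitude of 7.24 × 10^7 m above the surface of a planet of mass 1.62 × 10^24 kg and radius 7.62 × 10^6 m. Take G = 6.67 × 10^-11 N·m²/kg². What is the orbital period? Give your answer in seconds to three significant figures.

r = R + h = 7.62 × 10^6 + 7.24 × 10^7 = 8.002 × 10^7 m. Gravity provides the centripetal force: G M m / r² = m v² / r ⇒ v = √(GM/r) = 1162 m/s.
T = 2πr/v = 2π × 8.002 × 10^7 / 1162 = 432700 s.

433000 s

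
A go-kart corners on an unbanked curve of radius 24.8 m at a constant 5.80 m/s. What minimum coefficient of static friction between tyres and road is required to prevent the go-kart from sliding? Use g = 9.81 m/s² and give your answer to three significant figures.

0.138

Friction provides the centripetal force: μ_s m g = m v²/r, so μ_s = v²/(g r) = (5.800)²/(9.81 × 24.8) = 33.64/243.3 = 0.1383.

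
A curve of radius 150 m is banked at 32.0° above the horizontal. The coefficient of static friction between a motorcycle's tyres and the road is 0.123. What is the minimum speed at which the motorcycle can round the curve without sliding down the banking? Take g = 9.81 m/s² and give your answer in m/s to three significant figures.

At the minimum speed, friction acts up the slope at its limiting value f = μN. Radially (horizontal, toward centre): N sinθ − μN cosθ = mv²/r. Vertically: N cosθ + μN sinθ = mg.
Dividing: v² = r g (sinθ − μcosθ)/(cosθ + μsinθ).
sinθ − μcosθ = 0.5299 − 0.123×0.8480 = 0.4256; cosθ + μsinθ = 0.8480 + 0.123×0.5299 = 0.9132.
v² = 150 × 9.81 × 0.4256/0.9132 = 685.8 m²/s², so v = 26.19 m/s.

26.2 m/s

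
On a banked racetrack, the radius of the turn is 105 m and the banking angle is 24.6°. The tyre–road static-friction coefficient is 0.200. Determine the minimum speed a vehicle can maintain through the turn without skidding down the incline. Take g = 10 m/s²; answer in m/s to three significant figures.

At the minimum speed, friction acts up the slope at its limiting value f = μN. Radially (horizontal, toward centre): N sinθ − μN cosθ = mv²/r. Vertically: N cosθ + μN sinθ = mg.
Dividing: v² = r g (sinθ − μcosθ)/(cosθ + μsinθ).
sinθ − μcosθ = 0.4163 − 0.200×0.9092 = 0.2344; cosθ + μsinθ = 0.9092 + 0.200×0.4163 = 0.9925.
v² = 105 × 10.0 × 0.2344/0.9925 = 248.0 m²/s², so v = 15.75 m/s.

15.7 m/s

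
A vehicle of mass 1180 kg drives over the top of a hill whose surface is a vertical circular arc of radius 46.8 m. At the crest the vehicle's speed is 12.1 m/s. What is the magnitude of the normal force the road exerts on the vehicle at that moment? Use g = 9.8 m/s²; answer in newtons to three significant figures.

7870 N

At the crest the centripetal acceleration points downward (toward the centre of the arc), so mg − N = mv²/r.
N = m(g − v²/r) = 1180 × (9.8 − (12.1)²/46.8) = 1180 × (9.8 − 3.128) = 1180 × 6.672 = 7872 N.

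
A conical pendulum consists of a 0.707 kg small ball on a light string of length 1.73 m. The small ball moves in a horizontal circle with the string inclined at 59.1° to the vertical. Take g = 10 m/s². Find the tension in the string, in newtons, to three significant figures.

Vertically the bob has no acceleration, so T cosθ = mg.
T = mg/cosθ = 0.707 × 10.0 / cos 59.1° = 7.070/0.5135 = 13.77 N.

13.8 N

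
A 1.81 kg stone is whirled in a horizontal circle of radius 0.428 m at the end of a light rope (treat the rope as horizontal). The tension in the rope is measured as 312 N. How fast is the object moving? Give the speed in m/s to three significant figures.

T = m v²/r ⇒ v = √(T r / m) = √(312 × 0.428 / 1.81) = √73.78 = 8.589 m/s.

8.59 m/s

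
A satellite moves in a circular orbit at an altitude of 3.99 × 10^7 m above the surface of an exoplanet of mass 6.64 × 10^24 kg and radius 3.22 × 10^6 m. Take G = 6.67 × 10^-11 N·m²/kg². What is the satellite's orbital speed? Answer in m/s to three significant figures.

3200 m/s

Orbital radius r = R + h = 3.22 × 10^6 + 3.99 × 10^7 = 4.312 × 10^7 m.
Gravity supplies the centripetal force: G M m / r² = m v² / r, so v = √(GM/r).
v = √(6.67 × 10^-11 × 6.64 × 10^24 / 4.312 × 10^7) = √(1.027 × 10^7) = 3205 m/s.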